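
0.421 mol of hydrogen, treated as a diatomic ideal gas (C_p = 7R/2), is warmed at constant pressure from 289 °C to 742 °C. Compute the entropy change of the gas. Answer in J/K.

In kelvin: T₁ = 562.15 K, T₂ = 1015.15 K. At constant pressure, ΔS = nC_p ln(T₂/T₁) with C_p = 7R/2 = 29.1 J mol⁻¹ K⁻¹.
ΔS = 0.421 × 29.1 × ln(1015.15/562.15) = 7.24 J/K.

ΔS = 7.24 J/K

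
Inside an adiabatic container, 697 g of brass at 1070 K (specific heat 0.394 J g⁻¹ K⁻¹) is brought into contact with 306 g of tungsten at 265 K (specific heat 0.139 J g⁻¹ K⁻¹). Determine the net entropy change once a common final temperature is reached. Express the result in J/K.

Energy balance: T_f = (m₁c₁T₁ + m₂c₂T₂)/(m₁c₁ + m₂c₂) = 962.04 K.
ΔS₁ = m₁c₁ ln(T_f/T₁) = 274.618 × ln(962.04/1070) = -29.21 J/K.
ΔS₂ = m₂c₂ ln(T_f/T₂) = 42.534 × ln(962.04/265) = 54.84 J/K.
ΔS_total = -29.21 + 54.84 = 25.6 J/K.

ΔS_total = 25.6 J/K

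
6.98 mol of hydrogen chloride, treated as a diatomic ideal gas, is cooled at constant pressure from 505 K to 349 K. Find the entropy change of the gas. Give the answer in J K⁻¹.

ΔS = -75 J/K

At constant pressure, ΔS = nC_p ln(T₂/T₁) with C_p = 7R/2 = 29.1 J mol⁻¹ K⁻¹.
ΔS = 6.98 × 29.1 × ln(349/505) = -75 J/K.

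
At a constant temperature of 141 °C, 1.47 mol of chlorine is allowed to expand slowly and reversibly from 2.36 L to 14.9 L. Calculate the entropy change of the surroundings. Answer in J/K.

For an isothermal ideal gas ΔS_gas = nR ln(V₂/V₁) = 1.47 × 8.314 × ln(14.9/2.36) = 22.5 J/K.
The process is reversible, so ΔS_surr = −ΔS_gas = -22.5 J/K and ΔS_universe = 0.

ΔS_surr = -22.5 J/K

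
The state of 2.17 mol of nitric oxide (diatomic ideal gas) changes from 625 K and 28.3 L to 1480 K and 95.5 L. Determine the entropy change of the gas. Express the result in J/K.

Entropy is a state function: ΔS = nC_V ln(T₂/T₁) + nR ln(V₂/V₁), with C_V = 5R/2 = 20.79 J mol⁻¹ K⁻¹ for a diatomic ideal gas.
ΔS = 2.17 × [20.79 × ln(1480/625) + 8.314 × ln(95.5/28.3)] = 60.8 J/K.

ΔS = 60.8 J/K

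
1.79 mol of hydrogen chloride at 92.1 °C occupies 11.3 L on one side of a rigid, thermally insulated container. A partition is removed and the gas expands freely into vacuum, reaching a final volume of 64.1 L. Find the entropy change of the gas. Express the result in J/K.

No heat is exchanged and no work is done, so the ideal-gas temperature stays constant.
Entropy is a state function; using a reversible isothermal path, ΔS_gas = nR ln(V₂/V₁) = 1.79 × 8.314 × ln(64.1/11.3) = 25.8 J/K.

ΔS_gas = 25.8 J/K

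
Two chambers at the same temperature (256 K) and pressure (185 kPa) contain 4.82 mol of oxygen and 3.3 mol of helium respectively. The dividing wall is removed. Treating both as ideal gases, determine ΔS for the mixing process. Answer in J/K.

ΔS_mix = 45.6 J/K

Mole fractions: x_A = 4.82/8.12 = 0.594, x_B = 0.406.
ΔS_mix = −R(n_A ln x_A + n_B ln x_B) = −8.314 × (4.82 ln 0.594 + 3.3 ln 0.406) = 45.6 J/K.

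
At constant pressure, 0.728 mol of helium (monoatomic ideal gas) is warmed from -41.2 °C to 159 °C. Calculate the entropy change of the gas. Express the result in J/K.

In kelvin: T₁ = 231.95 K, T₂ = 432.15 K. At constant pressure, ΔS = nC_p ln(T₂/T₁) with C_p = 5R/2 = 20.79 J mol⁻¹ K⁻¹.
ΔS = 0.728 × 20.79 × ln(432.15/231.95) = 9.42 J/K.

ΔS = 9.42 J/K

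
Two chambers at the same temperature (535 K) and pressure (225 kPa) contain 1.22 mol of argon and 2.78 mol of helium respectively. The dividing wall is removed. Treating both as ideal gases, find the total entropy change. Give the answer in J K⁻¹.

Mole fractions: x_A = 1.22/4 = 0.305, x_B = 0.695.
ΔS_mix = −R(n_A ln x_A + n_B ln x_B) = −8.314 × (1.22 ln 0.305 + 2.78 ln 0.695) = 20.5 J/K.

ΔS_mix = 20.5 J/K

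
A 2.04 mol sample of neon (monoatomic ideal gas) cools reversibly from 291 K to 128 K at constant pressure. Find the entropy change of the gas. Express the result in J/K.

ΔS = -34.8 J/K

At constant pressure, ΔS = nC_p ln(T₂/T₁) with C_p = 5R/2 = 20.79 J mol⁻¹ K⁻¹.
ΔS = 2.04 × 20.79 × ln(128/291) = -34.8 J/K.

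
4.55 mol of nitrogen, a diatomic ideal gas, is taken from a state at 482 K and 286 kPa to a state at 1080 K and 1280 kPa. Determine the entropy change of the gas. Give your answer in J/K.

ΔS = 50.1 J/K

ΔS = nC_p ln(T₂/T₁) − nR ln(P₂/P₁), with C_p = 7R/2 = 29.1 J mol⁻¹ K⁻¹ for a diatomic ideal gas.
ΔS = 4.55 × [29.1 × ln(1080/482) − 8.314 × ln(1280/286)] = 50.1 J/K.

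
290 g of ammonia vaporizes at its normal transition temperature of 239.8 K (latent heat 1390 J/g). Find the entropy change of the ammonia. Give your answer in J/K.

Heat absorbed by the substance: Q = mL = 290 × 1390 = 403100 J.
At constant T, ΔS = Q_rev/T = 403100 / 239.8 = 1680 J/K.

ΔS = 1680 J/K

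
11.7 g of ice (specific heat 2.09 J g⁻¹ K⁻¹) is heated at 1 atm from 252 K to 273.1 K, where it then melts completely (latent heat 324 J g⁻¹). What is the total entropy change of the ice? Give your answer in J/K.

ΔS = 15.8 J/K

Warming step: ΔS₁ = m c ln(T_tr/T_i) = 11.7 × 2.09 × ln(273.1/252) = 1.966 J/K.
Phase change: ΔS₂ = +mL/T_tr = 11.7 × 324 / 273.1 = 13.88 J/K.
ΔS_total = (1.966) + (13.88) = 15.8 J/K.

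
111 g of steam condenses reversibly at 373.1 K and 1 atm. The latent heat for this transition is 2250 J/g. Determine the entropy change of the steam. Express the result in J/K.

Heat released by the substance: Q = −mL = −111 × 2250 = −249750 J.
At constant T, ΔS = Q_rev/T = −249750 / 373.1 = -669 J/K.

ΔS = -669 J/K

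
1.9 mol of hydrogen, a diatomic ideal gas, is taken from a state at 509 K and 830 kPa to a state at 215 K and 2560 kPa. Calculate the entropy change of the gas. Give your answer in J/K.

ΔS = -65.4 J/K

ΔS = nC_p ln(T₂/T₁) − nR ln(P₂/P₁), with C_p = 7R/2 = 29.1 J mol⁻¹ K⁻¹ for a diatomic ideal gas.
ΔS = 1.9 × [29.1 × ln(215/509) − 8.314 × ln(2560/830)] = -65.4 J/K.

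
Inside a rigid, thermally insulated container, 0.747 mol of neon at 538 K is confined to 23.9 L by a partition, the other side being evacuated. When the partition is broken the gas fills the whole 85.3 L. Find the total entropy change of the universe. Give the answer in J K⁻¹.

ΔS_universe = 7.9 J/K

No heat is exchanged and no work is done, so the ideal-gas temperature stays constant.
Entropy is a state function; using a reversible isothermal path, ΔS_gas = nR ln(V₂/V₁) = 0.747 × 8.314 × ln(85.3/23.9) = 7.9 J/K.
The insulated surroundings exchange no heat, so ΔS_surr = 0 and ΔS_universe = ΔS_gas.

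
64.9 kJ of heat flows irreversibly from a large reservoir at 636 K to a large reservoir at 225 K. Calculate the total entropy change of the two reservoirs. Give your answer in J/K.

ΔS_hot = −Q/T_H = −64900/636 = -102 J/K and ΔS_cold = +Q/T_C = 64900/225 = 288.4 J/K.
ΔS_total = -102 + 288.4 = 186 J/K, positive as the second law requires.

ΔS_total = 186 J/K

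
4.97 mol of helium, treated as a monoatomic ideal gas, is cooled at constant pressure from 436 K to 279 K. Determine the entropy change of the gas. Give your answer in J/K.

ΔS = -46.1 J/K

At constant pressure, ΔS = nC_p ln(T₂/T₁) with C_p = 5R/2 = 20.79 J mol⁻¹ K⁻¹.
ΔS = 4.97 × 20.79 × ln(279/436) = -46.1 J/K.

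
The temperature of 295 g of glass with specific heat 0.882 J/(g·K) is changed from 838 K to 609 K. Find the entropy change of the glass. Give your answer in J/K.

ΔS = -83.1 J/K

ΔS = ∫dQ_rev/T = m c ln(T₂/T₁) = 295 × 0.882 × ln(609/838) = -83.1 J/K.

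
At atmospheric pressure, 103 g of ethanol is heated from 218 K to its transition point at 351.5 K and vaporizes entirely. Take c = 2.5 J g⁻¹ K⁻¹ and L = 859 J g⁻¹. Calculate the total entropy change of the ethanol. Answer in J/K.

Warming step: ΔS₁ = m c ln(T_tr/T_i) = 103 × 2.5 × ln(351.5/218) = 123 J/K.
Phase change: ΔS₂ = +mL/T_tr = 103 × 859 / 351.5 = 251.7 J/K.
ΔS_total = (123) + (251.7) = 375 J/K.

ΔS = 375 J/K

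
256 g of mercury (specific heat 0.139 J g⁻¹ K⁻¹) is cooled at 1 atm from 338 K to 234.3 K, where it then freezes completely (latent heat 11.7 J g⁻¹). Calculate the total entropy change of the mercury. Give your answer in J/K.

ΔS = -25.8 J/K

Cooling step: ΔS₁ = m c ln(T_tr/T_i) = 256 × 0.139 × ln(234.3/338) = -13.04 J/K.
Phase change: ΔS₂ = −mL/T_tr = −256 × 11.7 / 234.3 = -12.78 J/K.
ΔS_total = (-13.04) + (-12.78) = -25.8 J/K.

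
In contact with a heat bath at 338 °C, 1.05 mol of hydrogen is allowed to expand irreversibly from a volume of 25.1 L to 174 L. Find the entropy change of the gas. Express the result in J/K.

ΔS_gas = 16.9 J/K

Entropy is a state function, so ΔS_gas depends only on the end states.
For an isothermal ideal gas ΔS_gas = nR ln(V₂/V₁) = 1.05 × 8.314 × ln(174/25.1) = 16.9 J/K.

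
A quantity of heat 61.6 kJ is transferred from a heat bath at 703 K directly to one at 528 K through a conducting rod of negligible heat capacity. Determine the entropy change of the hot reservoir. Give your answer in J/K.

The hot reservoir loses heat Q, so ΔS_hot = −Q/T_H = −61600/703 = -87.6 J/K.

ΔS_hot = -87.6 J/K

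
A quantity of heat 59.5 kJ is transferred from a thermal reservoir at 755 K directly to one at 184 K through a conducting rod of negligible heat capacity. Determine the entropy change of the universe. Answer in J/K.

ΔS_hot = −Q/T_H = −59500/755 = -78.81 J/K and ΔS_cold = +Q/T_C = 59500/184 = 323.4 J/K.
ΔS_total = -78.81 + 323.4 = 245 J/K, positive as the second law requires.

ΔS_total = 245 J/K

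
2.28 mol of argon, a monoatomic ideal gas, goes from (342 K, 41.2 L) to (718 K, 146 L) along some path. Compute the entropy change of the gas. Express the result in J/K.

ΔS = 45.1 J/K

Entropy is a state function: ΔS = nC_V ln(T₂/T₁) + nR ln(V₂/V₁), with C_V = 3R/2 = 12.47 J mol⁻¹ K⁻¹ for a monoatomic ideal gas.
ΔS = 2.28 × [12.47 × ln(718/342) + 8.314 × ln(146/41.2)] = 45.1 J/K.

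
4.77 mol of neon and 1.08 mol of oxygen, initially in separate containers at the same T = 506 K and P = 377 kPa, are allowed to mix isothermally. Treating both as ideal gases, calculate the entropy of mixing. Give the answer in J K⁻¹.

ΔS_mix = 23.3 J/K

Mole fractions: x_A = 4.77/5.85 = 0.815, x_B = 0.185.
ΔS_mix = −R(n_A ln x_A + n_B ln x_B) = −8.314 × (4.77 ln 0.815 + 1.08 ln 0.185) = 23.3 J/K.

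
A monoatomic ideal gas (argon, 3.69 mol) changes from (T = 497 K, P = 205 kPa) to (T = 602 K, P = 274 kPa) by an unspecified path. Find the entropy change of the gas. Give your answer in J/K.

ΔS = nC_p ln(T₂/T₁) − nR ln(P₂/P₁), with C_p = 5R/2 = 20.79 J mol⁻¹ K⁻¹ for a monoatomic ideal gas.
ΔS = 3.69 × [20.79 × ln(602/497) − 8.314 × ln(274/205)] = 5.8 J/K.

ΔS = 5.8 J/K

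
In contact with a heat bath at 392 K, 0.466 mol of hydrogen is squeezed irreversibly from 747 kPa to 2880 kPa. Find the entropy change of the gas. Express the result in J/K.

Entropy is a state function, so ΔS_gas depends only on the end states.
For an isothermal ideal gas ΔS_gas = nR ln(P₁/P₂) = 0.466 × 8.314 × ln(747/2880) = -5.23 J/K.

ΔS_gas = -5.23 J/K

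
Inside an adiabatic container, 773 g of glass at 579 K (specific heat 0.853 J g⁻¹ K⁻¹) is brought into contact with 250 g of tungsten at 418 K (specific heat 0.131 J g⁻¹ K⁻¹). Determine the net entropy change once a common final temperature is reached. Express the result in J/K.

ΔS_total = 1.5 J/K

Energy balance: T_f = (m₁c₁T₁ + m₂c₂T₂)/(m₁c₁ + m₂c₂) = 571.38 K.
ΔS₁ = m₁c₁ ln(T_f/T₁) = 659.369 × ln(571.38/579) = -8.7333 J/K.
ΔS₂ = m₂c₂ ln(T_f/T₂) = 32.75 × ln(571.38/418) = 10.237 J/K.
ΔS_total = -8.7333 + 10.237 = 1.5 J/K.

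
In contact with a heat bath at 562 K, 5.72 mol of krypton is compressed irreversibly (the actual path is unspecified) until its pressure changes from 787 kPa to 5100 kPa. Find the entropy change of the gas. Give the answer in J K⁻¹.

ΔS_gas = -88.9 J/K

Entropy is a state function, so ΔS_gas depends only on the end states.
For an isothermal ideal gas ΔS_gas = nR ln(P₁/P₂) = 5.72 × 8.314 × ln(787/5100) = -88.9 J/K.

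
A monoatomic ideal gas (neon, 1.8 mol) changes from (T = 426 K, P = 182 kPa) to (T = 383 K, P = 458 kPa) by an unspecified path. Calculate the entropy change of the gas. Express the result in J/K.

ΔS = -17.8 J/K

ΔS = nC_p ln(T₂/T₁) − nR ln(P₂/P₁), with C_p = 5R/2 = 20.79 J mol⁻¹ K⁻¹ for a monoatomic ideal gas.
ΔS = 1.8 × [20.79 × ln(383/426) − 8.314 × ln(458/182)] = -17.8 J/K.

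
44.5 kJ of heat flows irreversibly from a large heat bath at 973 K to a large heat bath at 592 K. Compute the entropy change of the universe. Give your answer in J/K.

ΔS_hot = −Q/T_H = −44500/973 = -45.73 J/K and ΔS_cold = +Q/T_C = 44500/592 = 75.17 J/K.
ΔS_total = -45.73 + 75.17 = 29.4 J/K, positive as the second law requires.

ΔS_total = 29.4 J/K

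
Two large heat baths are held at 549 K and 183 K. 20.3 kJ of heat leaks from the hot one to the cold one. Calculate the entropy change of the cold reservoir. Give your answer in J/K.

The cold reservoir gains heat Q, so ΔS_cold = +Q/T_C = 20300/183 = 111 J/K.

ΔS_cold = 111 J/K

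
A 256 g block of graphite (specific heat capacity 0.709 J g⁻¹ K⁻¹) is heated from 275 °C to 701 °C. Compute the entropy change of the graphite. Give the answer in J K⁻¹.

In kelvin: T₁ = 548.15 K, T₂ = 974.15 K. ΔS = ∫dQ_rev/T = m c ln(T₂/T₁) = 256 × 0.709 × ln(974.15/548.15) = 104 J/K.

ΔS = 104 J/K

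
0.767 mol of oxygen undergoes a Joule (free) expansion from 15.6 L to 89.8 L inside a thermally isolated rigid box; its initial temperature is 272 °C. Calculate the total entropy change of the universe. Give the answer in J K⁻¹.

No heat is exchanged and no work is done, so the ideal-gas temperature stays constant.
Entropy is a state function; using a reversible isothermal path, ΔS_gas = nR ln(V₂/V₁) = 0.767 × 8.314 × ln(89.8/15.6) = 11.2 J/K.
The insulated surroundings exchange no heat, so ΔS_surr = 0 and ΔS_universe = ΔS_gas.

ΔS_universe = 11.2 J/K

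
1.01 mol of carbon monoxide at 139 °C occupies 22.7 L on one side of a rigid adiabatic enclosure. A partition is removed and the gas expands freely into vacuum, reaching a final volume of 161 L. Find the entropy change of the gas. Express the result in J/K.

For an ideal gas in free expansion Q = 0 and W = 0, so T is unchanged.
Entropy is a state function; using a reversible isothermal path, ΔS_gas = nR ln(V₂/V₁) = 1.01 × 8.314 × ln(161/22.7) = 16.5 J/K.

ΔS_gas = 16.5 J/K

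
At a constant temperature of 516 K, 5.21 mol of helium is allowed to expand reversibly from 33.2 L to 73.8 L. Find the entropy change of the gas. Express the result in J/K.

ΔS_gas = 34.6 J/K

For an isothermal ideal gas ΔS_gas = nR ln(V₂/V₁) = 5.21 × 8.314 × ln(73.8/33.2) = 34.6 J/K.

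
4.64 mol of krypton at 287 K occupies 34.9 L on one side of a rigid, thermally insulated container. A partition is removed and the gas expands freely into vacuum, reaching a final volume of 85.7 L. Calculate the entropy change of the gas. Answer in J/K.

ΔS_gas = 34.7 J/K

For an ideal gas in free expansion Q = 0 and W = 0, so T is unchanged.
Entropy is a state function; using a reversible isothermal path, ΔS_gas = nR ln(V₂/V₁) = 4.64 × 8.314 × ln(85.7/34.9) = 34.7 J/K.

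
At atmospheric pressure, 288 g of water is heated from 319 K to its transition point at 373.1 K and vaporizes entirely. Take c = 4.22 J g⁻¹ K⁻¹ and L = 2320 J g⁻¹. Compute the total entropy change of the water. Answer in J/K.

Warming step: ΔS₁ = m c ln(T_tr/T_i) = 288 × 4.22 × ln(373.1/319) = 190.4 J/K.
Phase change: ΔS₂ = +mL/T_tr = 288 × 2320 / 373.1 = 1791 J/K.
ΔS_total = (190.4) + (1791) = 1980 J/K.

ΔS = 1980 J/K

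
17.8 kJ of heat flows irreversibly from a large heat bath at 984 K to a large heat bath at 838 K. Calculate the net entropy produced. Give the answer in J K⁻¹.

ΔS_total = 3.15 J/K

ΔS_hot = −Q/T_H = −17800/984 = -18.09 J/K and ΔS_cold = +Q/T_C = 17800/838 = 21.24 J/K.
ΔS_total = -18.09 + 21.24 = 3.15 J/K, positive as the second law requires.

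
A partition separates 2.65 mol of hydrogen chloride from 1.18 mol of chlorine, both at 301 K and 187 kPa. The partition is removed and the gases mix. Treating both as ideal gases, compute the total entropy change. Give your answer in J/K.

Mole fractions: x_A = 2.65/3.83 = 0.692, x_B = 0.308.
ΔS_mix = −R(n_A ln x_A + n_B ln x_B) = −8.314 × (2.65 ln 0.692 + 1.18 ln 0.308) = 19.7 J/K.

ΔS_mix = 19.7 J/K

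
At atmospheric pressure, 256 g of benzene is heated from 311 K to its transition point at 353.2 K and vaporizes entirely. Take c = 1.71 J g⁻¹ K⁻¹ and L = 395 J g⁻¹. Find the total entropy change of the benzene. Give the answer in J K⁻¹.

ΔS = 342 J/K

Warming step: ΔS₁ = m c ln(T_tr/T_i) = 256 × 1.71 × ln(353.2/311) = 55.7 J/K.
Phase change: ΔS₂ = +mL/T_tr = 256 × 395 / 353.2 = 286.3 J/K.
ΔS_total = (55.7) + (286.3) = 342 J/K.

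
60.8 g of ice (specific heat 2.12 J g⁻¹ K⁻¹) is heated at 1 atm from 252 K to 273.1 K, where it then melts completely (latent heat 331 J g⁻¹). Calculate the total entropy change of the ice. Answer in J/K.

Warming step: ΔS₁ = m c ln(T_tr/T_i) = 60.8 × 2.12 × ln(273.1/252) = 10.364 J/K.
Phase change: ΔS₂ = +mL/T_tr = 60.8 × 331 / 273.1 = 73.69 J/K.
ΔS_total = (10.364) + (73.69) = 84.1 J/K.

ΔS = 84.1 J/K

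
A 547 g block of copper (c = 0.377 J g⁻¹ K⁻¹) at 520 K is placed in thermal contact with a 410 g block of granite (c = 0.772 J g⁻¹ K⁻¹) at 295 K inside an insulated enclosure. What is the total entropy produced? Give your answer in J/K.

Energy balance: T_f = (m₁c₁T₁ + m₂c₂T₂)/(m₁c₁ + m₂c₂) = 383.76 K.
ΔS₁ = m₁c₁ ln(T_f/T₁) = 206.219 × ln(383.76/520) = -62.65 J/K.
ΔS₂ = m₂c₂ ln(T_f/T₂) = 316.52 × ln(383.76/295) = 83.26 J/K.
ΔS_total = -62.65 + 83.26 = 20.6 J/K.

ΔS_total = 20.6 J/K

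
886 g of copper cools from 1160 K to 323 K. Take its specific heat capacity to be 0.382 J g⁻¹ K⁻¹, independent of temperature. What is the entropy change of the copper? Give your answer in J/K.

ΔS = ∫dQ_rev/T = m c ln(T₂/T₁) = 886 × 0.382 × ln(323/1160) = -433 J/K.

ΔS = -433 J/K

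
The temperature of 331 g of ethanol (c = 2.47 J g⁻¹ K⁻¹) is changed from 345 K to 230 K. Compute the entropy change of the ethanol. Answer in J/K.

ΔS = -331 J/K

ΔS = ∫dQ_rev/T = m c ln(T₂/T₁) = 331 × 2.47 × ln(230/345) = -331 J/K.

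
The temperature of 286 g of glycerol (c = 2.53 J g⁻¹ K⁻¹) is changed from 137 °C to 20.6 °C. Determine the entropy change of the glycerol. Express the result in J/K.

ΔS = -242 J/K

In kelvin: T₁ = 410.15 K, T₂ = 293.75 K. ΔS = ∫dQ_rev/T = m c ln(T₂/T₁) = 286 × 2.53 × ln(293.75/410.15) = -242 J/K.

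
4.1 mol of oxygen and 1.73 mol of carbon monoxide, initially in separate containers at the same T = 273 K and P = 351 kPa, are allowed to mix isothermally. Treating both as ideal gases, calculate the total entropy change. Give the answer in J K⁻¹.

ΔS_mix = 29.5 J/K

Mole fractions: x_A = 4.1/5.83 = 0.703, x_B = 0.297.
ΔS_mix = −R(n_A ln x_A + n_B ln x_B) = −8.314 × (4.1 ln 0.703 + 1.73 ln 0.297) = 29.5 J/K.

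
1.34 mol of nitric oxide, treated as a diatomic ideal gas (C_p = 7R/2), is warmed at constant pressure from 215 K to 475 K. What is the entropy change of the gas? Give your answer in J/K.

ΔS = 30.9 J/K

At constant pressure, ΔS = nC_p ln(T₂/T₁) with C_p = 7R/2 = 29.1 J mol⁻¹ K⁻¹.
ΔS = 1.34 × 29.1 × ln(475/215) = 30.9 J/K.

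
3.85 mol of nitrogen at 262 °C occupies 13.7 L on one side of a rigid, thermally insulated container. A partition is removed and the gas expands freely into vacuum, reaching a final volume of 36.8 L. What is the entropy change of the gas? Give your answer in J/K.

No heat is exchanged and no work is done, so the ideal-gas temperature stays constant.
Entropy is a state function; using a reversible isothermal path, ΔS_gas = nR ln(V₂/V₁) = 3.85 × 8.314 × ln(36.8/13.7) = 31.6 J/K.

ΔS_gas = 31.6 J/K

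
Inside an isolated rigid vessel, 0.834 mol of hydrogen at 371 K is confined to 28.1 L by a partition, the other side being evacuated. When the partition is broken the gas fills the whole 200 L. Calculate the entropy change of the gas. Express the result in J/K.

No heat is exchanged and no work is done, so the ideal-gas temperature stays constant.
Entropy is a state function; using a reversible isothermal path, ΔS_gas = nR ln(V₂/V₁) = 0.834 × 8.314 × ln(200/28.1) = 13.6 J/K.

ΔS_gas = 13.6 J/K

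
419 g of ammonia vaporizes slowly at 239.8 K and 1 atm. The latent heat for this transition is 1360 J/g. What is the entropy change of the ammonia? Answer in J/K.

ΔS = 2380 J/K

Heat absorbed by the substance: Q = mL = 419 × 1360 = 569840 J.
At constant T, ΔS = Q_rev/T = 569840 / 239.8 = 2380 J/K.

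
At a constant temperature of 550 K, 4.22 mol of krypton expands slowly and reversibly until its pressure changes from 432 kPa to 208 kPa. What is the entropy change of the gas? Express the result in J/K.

ΔS_gas = 25.6 J/K

For an isothermal ideal gas ΔS_gas = nR ln(P₁/P₂) = 4.22 × 8.314 × ln(432/208) = 25.6 J/K.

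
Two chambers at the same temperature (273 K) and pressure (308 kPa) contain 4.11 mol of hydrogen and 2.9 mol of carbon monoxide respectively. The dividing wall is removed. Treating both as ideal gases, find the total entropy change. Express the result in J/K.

Mole fractions: x_A = 4.11/7.01 = 0.586, x_B = 0.414.
ΔS_mix = −R(n_A ln x_A + n_B ln x_B) = −8.314 × (4.11 ln 0.586 + 2.9 ln 0.414) = 39.5 J/K.

ΔS_mix = 39.5 J/K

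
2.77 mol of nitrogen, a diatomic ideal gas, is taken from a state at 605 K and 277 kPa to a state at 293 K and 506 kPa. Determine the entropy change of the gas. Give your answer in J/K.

ΔS = -72.3 J/K

ΔS = nC_p ln(T₂/T₁) − nR ln(P₂/P₁), with C_p = 7R/2 = 29.1 J mol⁻¹ K⁻¹ for a diatomic ideal gas.
ΔS = 2.77 × [29.1 × ln(293/605) − 8.314 × ln(506/277)] = -72.3 J/K.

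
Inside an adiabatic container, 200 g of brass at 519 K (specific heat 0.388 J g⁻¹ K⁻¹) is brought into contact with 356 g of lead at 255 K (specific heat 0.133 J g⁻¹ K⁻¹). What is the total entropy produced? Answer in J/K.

ΔS_total = 6.89 J/K

Energy balance: T_f = (m₁c₁T₁ + m₂c₂T₂)/(m₁c₁ + m₂c₂) = 418.96 K.
ΔS₁ = m₁c₁ ln(T_f/T₁) = 77.6 × ln(418.96/519) = -16.62 J/K.
ΔS₂ = m₂c₂ ln(T_f/T₂) = 47.348 × ln(418.96/255) = 23.51 J/K.
ΔS_total = -16.62 + 23.51 = 6.89 J/K.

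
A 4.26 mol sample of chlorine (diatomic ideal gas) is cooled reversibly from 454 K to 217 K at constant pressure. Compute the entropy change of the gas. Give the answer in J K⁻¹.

At constant pressure, ΔS = nC_p ln(T₂/T₁) with C_p = 7R/2 = 29.1 J mol⁻¹ K⁻¹.
ΔS = 4.26 × 29.1 × ln(217/454) = -91.5 J/K.

ΔS = -91.5 J/K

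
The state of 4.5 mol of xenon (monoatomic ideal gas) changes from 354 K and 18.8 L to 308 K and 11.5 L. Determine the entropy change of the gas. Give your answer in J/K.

ΔS = -26.2 J/K

Entropy is a state function: ΔS = nC_V ln(T₂/T₁) + nR ln(V₂/V₁), with C_V = 3R/2 = 12.47 J mol⁻¹ K⁻¹ for a monoatomic ideal gas.
ΔS = 4.5 × [12.47 × ln(308/354) + 8.314 × ln(11.5/18.8)] = -26.2 J/K.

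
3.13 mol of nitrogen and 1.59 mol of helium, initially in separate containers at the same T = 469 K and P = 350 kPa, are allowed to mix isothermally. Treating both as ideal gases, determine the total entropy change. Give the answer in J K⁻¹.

ΔS_mix = 25.1 J/K

Mole fractions: x_A = 3.13/4.72 = 0.663, x_B = 0.337.
ΔS_mix = −R(n_A ln x_A + n_B ln x_B) = −8.314 × (3.13 ln 0.663 + 1.59 ln 0.337) = 25.1 J/K.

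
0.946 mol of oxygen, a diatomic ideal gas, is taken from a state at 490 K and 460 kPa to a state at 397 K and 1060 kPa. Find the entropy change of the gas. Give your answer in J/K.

ΔS = -12.4 J/K

ΔS = nC_p ln(T₂/T₁) − nR ln(P₂/P₁), with C_p = 7R/2 = 29.1 J mol⁻¹ K⁻¹ for a diatomic ideal gas.
ΔS = 0.946 × [29.1 × ln(397/490) − 8.314 × ln(1060/460)] = -12.4 J/K.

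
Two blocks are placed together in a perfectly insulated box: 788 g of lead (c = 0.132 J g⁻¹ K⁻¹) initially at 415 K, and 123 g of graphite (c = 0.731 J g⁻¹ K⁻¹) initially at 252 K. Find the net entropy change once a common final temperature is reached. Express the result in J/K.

Energy balance: T_f = (m₁c₁T₁ + m₂c₂T₂)/(m₁c₁ + m₂c₂) = 339.43 K.
ΔS₁ = m₁c₁ ln(T_f/T₁) = 104.016 × ln(339.43/415) = -20.91 J/K.
ΔS₂ = m₂c₂ ln(T_f/T₂) = 89.913 × ln(339.43/252) = 26.78 J/K.
ΔS_total = -20.91 + 26.78 = 5.87 J/K.

ΔS_total = 5.87 J/K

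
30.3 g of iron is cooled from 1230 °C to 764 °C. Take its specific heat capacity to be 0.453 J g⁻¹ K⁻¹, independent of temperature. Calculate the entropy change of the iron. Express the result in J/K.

In kelvin: T₁ = 1503.15 K, T₂ = 1037.15 K. ΔS = ∫dQ_rev/T = m c ln(T₂/T₁) = 30.3 × 0.453 × ln(1037.15/1503.15) = -5.09 J/K.

ΔS = -5.09 J/K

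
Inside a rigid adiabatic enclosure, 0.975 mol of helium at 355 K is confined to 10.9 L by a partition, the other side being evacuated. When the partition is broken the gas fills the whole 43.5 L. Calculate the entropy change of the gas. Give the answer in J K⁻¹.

ΔS_gas = 11.2 J/K

For an ideal gas in free expansion Q = 0 and W = 0, so T is unchanged.
Entropy is a state function; using a reversible isothermal path, ΔS_gas = nR ln(V₂/V₁) = 0.975 × 8.314 × ln(43.5/10.9) = 11.2 J/K.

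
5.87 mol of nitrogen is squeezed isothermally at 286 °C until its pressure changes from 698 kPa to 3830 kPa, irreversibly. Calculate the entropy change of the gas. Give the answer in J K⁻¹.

ΔS_gas = -83.1 J/K

Entropy is a state function, so ΔS_gas depends only on the end states.
For an isothermal ideal gas ΔS_gas = nR ln(P₁/P₂) = 5.87 × 8.314 × ln(698/3830) = -83.1 J/K.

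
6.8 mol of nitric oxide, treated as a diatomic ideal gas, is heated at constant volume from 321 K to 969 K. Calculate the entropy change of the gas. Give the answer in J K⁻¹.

ΔS = 156 J/K

At constant volume, ΔS = nC_V ln(T₂/T₁) with C_V = 5R/2 = 20.79 J mol⁻¹ K⁻¹.
ΔS = 6.8 × 20.79 × ln(969/321) = 156 J/K.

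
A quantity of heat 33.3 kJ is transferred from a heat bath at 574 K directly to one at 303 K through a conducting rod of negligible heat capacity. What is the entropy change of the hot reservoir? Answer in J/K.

ΔS_hot = -58 J/K

The hot reservoir loses heat Q, so ΔS_hot = −Q/T_H = −33300/574 = -58 J/K.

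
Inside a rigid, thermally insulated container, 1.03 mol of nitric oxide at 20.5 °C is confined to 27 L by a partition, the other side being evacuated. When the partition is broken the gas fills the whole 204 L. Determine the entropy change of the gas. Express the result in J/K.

No heat is exchanged and no work is done, so the ideal-gas temperature stays constant.
Entropy is a state function; using a reversible isothermal path, ΔS_gas = nR ln(V₂/V₁) = 1.03 × 8.314 × ln(204/27) = 17.3 J/K.

ΔS_gas = 17.3 J/K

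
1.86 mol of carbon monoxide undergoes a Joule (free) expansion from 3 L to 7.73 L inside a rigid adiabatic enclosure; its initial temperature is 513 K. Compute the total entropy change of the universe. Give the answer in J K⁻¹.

ΔS_universe = 14.6 J/K

For an ideal gas in free expansion Q = 0 and W = 0, so T is unchanged.
Entropy is a state function; using a reversible isothermal path, ΔS_gas = nR ln(V₂/V₁) = 1.86 × 8.314 × ln(7.73/3) = 14.6 J/K.
The insulated surroundings exchange no heat, so ΔS_surr = 0 and ΔS_universe = ΔS_gas.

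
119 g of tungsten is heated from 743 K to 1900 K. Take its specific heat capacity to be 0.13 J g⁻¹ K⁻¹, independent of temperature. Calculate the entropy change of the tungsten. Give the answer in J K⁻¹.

ΔS = ∫dQ_rev/T = m c ln(T₂/T₁) = 119 × 0.13 × ln(1900/743) = 14.5 J/K.

ΔS = 14.5 J/K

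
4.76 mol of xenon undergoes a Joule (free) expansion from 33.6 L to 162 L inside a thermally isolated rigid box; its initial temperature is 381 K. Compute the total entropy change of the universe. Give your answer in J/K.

ΔS_universe = 62.3 J/K

No heat is exchanged and no work is done, so the ideal-gas temperature stays constant.
Entropy is a state function; using a reversible isothermal path, ΔS_gas = nR ln(V₂/V₁) = 4.76 × 8.314 × ln(162/33.6) = 62.3 J/K.
The insulated surroundings exchange no heat, so ΔS_surr = 0 and ΔS_universe = ΔS_gas.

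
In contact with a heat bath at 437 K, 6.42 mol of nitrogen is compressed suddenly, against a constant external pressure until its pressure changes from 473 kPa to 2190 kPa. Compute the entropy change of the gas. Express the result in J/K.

Entropy is a state function, so ΔS_gas depends only on the end states.
For an isothermal ideal gas ΔS_gas = nR ln(P₁/P₂) = 6.42 × 8.314 × ln(473/2190) = -81.8 J/K.

ΔS_gas = -81.8 J/K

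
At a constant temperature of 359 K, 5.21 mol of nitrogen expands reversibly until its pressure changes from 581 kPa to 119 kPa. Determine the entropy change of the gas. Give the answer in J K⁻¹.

ΔS_gas = 68.7 J/K

For an isothermal ideal gas ΔS_gas = nR ln(P₁/P₂) = 5.21 × 8.314 × ln(581/119) = 68.7 J/K.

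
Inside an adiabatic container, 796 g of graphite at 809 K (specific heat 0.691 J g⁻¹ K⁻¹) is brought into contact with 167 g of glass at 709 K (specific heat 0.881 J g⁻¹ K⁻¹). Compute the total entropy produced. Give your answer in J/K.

Energy balance: T_f = (m₁c₁T₁ + m₂c₂T₂)/(m₁c₁ + m₂c₂) = 787.9 K.
ΔS₁ = m₁c₁ ln(T_f/T₁) = 550.036 × ln(787.9/809) = -14.539 J/K.
ΔS₂ = m₂c₂ ln(T_f/T₂) = 147.127 × ln(787.9/709) = 15.524 J/K.
ΔS_total = -14.539 + 15.524 = 0.985 J/K.

ΔS_total = 0.985 J/K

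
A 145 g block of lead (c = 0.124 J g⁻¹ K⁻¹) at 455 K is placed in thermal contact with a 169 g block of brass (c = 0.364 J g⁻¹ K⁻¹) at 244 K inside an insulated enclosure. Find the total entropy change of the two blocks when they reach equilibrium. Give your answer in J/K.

ΔS_total = 3 J/K

Energy balance: T_f = (m₁c₁T₁ + m₂c₂T₂)/(m₁c₁ + m₂c₂) = 291.72 K.
ΔS₁ = m₁c₁ ln(T_f/T₁) = 17.98 × ln(291.72/455) = -7.992 J/K.
ΔS₂ = m₂c₂ ln(T_f/T₂) = 61.516 × ln(291.72/244) = 10.99 J/K.
ΔS_total = -7.992 + 10.99 = 3 J/K.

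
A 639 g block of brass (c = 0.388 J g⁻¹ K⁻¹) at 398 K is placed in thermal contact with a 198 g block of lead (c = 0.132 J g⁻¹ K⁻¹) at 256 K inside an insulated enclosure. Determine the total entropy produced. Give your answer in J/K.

Energy balance: T_f = (m₁c₁T₁ + m₂c₂T₂)/(m₁c₁ + m₂c₂) = 384.46 K.
ΔS₁ = m₁c₁ ln(T_f/T₁) = 247.932 × ln(384.46/398) = -8.582 J/K.
ΔS₂ = m₂c₂ ln(T_f/T₂) = 26.136 × ln(384.46/256) = 10.63 J/K.
ΔS_total = -8.582 + 10.63 = 2.05 J/K.

ΔS_total = 2.05 J/K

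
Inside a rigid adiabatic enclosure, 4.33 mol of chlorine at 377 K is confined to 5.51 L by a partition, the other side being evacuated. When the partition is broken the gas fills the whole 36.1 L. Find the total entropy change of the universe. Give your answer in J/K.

For an ideal gas in free expansion Q = 0 and W = 0, so T is unchanged.
Entropy is a state function; using a reversible isothermal path, ΔS_gas = nR ln(V₂/V₁) = 4.33 × 8.314 × ln(36.1/5.51) = 67.7 J/K.
The insulated surroundings exchange no heat, so ΔS_surr = 0 and ΔS_universe = ΔS_gas.

ΔS_universe = 67.7 J/K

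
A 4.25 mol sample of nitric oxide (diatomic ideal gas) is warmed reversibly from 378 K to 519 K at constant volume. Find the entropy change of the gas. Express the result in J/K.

At constant volume, ΔS = nC_V ln(T₂/T₁) with C_V = 5R/2 = 20.79 J mol⁻¹ K⁻¹.
ΔS = 4.25 × 20.79 × ln(519/378) = 28 J/K.

ΔS = 28 J/K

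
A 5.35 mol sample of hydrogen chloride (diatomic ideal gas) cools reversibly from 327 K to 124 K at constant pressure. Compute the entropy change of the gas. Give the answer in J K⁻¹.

At constant pressure, ΔS = nC_p ln(T₂/T₁) with C_p = 7R/2 = 29.1 J mol⁻¹ K⁻¹.
ΔS = 5.35 × 29.1 × ln(124/327) = -151 J/K.

ΔS = -151 J/K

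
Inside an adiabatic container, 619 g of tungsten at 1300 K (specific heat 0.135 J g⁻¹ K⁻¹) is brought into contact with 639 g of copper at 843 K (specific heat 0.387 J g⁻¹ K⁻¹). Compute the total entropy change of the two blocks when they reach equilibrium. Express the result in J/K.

Energy balance: T_f = (m₁c₁T₁ + m₂c₂T₂)/(m₁c₁ + m₂c₂) = 958.42 K.
ΔS₁ = m₁c₁ ln(T_f/T₁) = 83.565 × ln(958.42/1300) = -25.47 J/K.
ΔS₂ = m₂c₂ ln(T_f/T₂) = 247.293 × ln(958.42/843) = 31.73 J/K.
ΔS_total = -25.47 + 31.73 = 6.26 J/K.

ΔS_total = 6.26 J/K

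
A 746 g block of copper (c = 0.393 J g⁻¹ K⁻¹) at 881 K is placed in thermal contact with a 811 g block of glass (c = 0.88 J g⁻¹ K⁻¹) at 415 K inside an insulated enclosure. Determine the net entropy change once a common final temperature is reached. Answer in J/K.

Energy balance: T_f = (m₁c₁T₁ + m₂c₂T₂)/(m₁c₁ + m₂c₂) = 550.69 K.
ΔS₁ = m₁c₁ ln(T_f/T₁) = 293.178 × ln(550.69/881) = -137.8 J/K.
ΔS₂ = m₂c₂ ln(T_f/T₂) = 713.68 × ln(550.69/415) = 201.9 J/K.
ΔS_total = -137.8 + 201.9 = 64.1 J/K.

ΔS_total = 64.1 J/K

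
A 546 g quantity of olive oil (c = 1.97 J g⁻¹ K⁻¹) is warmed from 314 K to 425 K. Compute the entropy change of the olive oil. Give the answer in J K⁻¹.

ΔS = 326 J/K

ΔS = ∫dQ_rev/T = m c ln(T₂/T₁) = 546 × 1.97 × ln(425/314) = 326 J/K.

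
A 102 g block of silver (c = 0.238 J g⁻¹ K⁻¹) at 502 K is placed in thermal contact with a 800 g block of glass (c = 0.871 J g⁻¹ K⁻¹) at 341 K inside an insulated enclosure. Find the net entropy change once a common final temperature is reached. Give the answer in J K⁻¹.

ΔS_total = 1.98 J/K

Energy balance: T_f = (m₁c₁T₁ + m₂c₂T₂)/(m₁c₁ + m₂c₂) = 346.42 K.
ΔS₁ = m₁c₁ ln(T_f/T₁) = 24.276 × ln(346.42/502) = -9.005 J/K.
ΔS₂ = m₂c₂ ln(T_f/T₂) = 696.8 × ln(346.42/341) = 10.99 J/K.
ΔS_total = -9.005 + 10.99 = 1.98 J/K.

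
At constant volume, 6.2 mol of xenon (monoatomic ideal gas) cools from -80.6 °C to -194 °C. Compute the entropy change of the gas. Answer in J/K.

In kelvin: T₁ = 192.55 K, T₂ = 79.15 K. At constant volume, ΔS = nC_V ln(T₂/T₁) with C_V = 3R/2 = 12.47 J mol⁻¹ K⁻¹.
ΔS = 6.2 × 12.47 × ln(79.15/192.55) = -68.7 J/K.

ΔS = -68.7 J/K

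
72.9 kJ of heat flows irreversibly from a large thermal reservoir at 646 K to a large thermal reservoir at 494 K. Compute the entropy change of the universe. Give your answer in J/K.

ΔS_total = 34.7 J/K

ΔS_hot = −Q/T_H = −72900/646 = -112.85 J/K and ΔS_cold = +Q/T_C = 72900/494 = 147.57 J/K.
ΔS_total = -112.85 + 147.57 = 34.7 J/K, positive as the second law requires.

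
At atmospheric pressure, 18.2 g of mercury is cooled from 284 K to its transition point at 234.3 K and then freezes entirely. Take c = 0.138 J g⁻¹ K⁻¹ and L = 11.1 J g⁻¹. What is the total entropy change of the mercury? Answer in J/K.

Cooling step: ΔS₁ = m c ln(T_tr/T_i) = 18.2 × 0.138 × ln(234.3/284) = -0.4832 J/K.
Phase change: ΔS₂ = −mL/T_tr = −18.2 × 11.1 / 234.3 = -0.8622 J/K.
ΔS_total = (-0.4832) + (-0.8622) = -1.35 J/K.

ΔS = -1.35 J/K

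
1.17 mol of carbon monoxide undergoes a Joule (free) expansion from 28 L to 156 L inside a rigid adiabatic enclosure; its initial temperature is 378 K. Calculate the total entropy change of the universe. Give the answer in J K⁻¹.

ΔS_universe = 16.7 J/K

For an ideal gas in free expansion Q = 0 and W = 0, so T is unchanged.
Entropy is a state function; using a reversible isothermal path, ΔS_gas = nR ln(V₂/V₁) = 1.17 × 8.314 × ln(156/28) = 16.7 J/K.
The insulated surroundings exchange no heat, so ΔS_surr = 0 and ΔS_universe = ΔS_gas.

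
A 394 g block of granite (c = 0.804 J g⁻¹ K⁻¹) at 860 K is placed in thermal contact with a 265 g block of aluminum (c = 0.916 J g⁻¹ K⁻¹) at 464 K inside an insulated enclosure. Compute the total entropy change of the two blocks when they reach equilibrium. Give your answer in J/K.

Energy balance: T_f = (m₁c₁T₁ + m₂c₂T₂)/(m₁c₁ + m₂c₂) = 688.2 K.
ΔS₁ = m₁c₁ ln(T_f/T₁) = 316.776 × ln(688.2/860) = -70.59 J/K.
ΔS₂ = m₂c₂ ln(T_f/T₂) = 242.74 × ln(688.2/464) = 95.69 J/K.
ΔS_total = -70.59 + 95.69 = 25.1 J/K.

ΔS_total = 25.1 J/K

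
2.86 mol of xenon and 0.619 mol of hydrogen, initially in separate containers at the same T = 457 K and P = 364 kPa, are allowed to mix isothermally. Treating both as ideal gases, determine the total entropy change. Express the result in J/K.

Mole fractions: x_A = 2.86/3.48 = 0.822, x_B = 0.178.
ΔS_mix = −R(n_A ln x_A + n_B ln x_B) = −8.314 × (2.86 ln 0.822 + 0.619 ln 0.178) = 13.5 J/K.

ΔS_mix = 13.5 J/K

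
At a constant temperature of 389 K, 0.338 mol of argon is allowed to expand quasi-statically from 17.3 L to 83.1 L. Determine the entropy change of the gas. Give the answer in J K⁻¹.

ΔS_gas = 4.41 J/K

For an isothermal ideal gas ΔS_gas = nR ln(V₂/V₁) = 0.338 × 8.314 × ln(83.1/17.3) = 4.41 J/K.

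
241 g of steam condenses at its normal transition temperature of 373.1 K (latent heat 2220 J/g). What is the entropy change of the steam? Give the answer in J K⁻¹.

Heat released by the substance: Q = −mL = −241 × 2220 = −535020 J.
At constant T, ΔS = Q_rev/T = −535020 / 373.1 = -1430 J/K.

ΔS = -1430 J/K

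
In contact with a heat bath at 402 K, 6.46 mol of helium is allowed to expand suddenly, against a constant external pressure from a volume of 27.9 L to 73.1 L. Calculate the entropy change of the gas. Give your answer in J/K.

ΔS_gas = 51.7 J/K

Entropy is a state function, so ΔS_gas depends only on the end states.
For an isothermal ideal gas ΔS_gas = nR ln(V₂/V₁) = 6.46 × 8.314 × ln(73.1/27.9) = 51.7 J/K.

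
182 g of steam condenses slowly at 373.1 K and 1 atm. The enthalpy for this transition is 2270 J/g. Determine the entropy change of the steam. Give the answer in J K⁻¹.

ΔS = -1110 J/K

Heat released by the substance: Q = −mL = −182 × 2270 = −413140 J.
At constant T, ΔS = Q_rev/T = −413140 / 373.1 = -1110 J/K.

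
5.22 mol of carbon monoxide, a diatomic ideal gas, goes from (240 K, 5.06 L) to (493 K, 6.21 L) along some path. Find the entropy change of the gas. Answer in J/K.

ΔS = 87 J/K

Entropy is a state function: ΔS = nC_V ln(T₂/T₁) + nR ln(V₂/V₁), with C_V = 5R/2 = 20.79 J mol⁻¹ K⁻¹ for a diatomic ideal gas.
ΔS = 5.22 × [20.79 × ln(493/240) + 8.314 × ln(6.21/5.06)] = 87 J/K.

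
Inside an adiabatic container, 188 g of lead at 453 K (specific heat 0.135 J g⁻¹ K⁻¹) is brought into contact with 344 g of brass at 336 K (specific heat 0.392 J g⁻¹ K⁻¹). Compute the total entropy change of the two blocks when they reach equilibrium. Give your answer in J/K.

Energy balance: T_f = (m₁c₁T₁ + m₂c₂T₂)/(m₁c₁ + m₂c₂) = 354.53 K.
ΔS₁ = m₁c₁ ln(T_f/T₁) = 25.38 × ln(354.53/453) = -6.22 J/K.
ΔS₂ = m₂c₂ ln(T_f/T₂) = 134.848 × ln(354.53/336) = 7.24 J/K.
ΔS_total = -6.22 + 7.24 = 1.02 J/K.

ΔS_total = 1.02 J/K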